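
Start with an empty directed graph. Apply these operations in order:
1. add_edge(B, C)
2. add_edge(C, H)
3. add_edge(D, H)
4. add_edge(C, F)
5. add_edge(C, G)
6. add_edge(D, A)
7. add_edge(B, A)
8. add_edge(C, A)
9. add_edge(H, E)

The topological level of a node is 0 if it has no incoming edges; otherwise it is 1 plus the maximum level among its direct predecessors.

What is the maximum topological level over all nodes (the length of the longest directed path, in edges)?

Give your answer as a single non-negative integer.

Answer: 3

Derivation:
Op 1: add_edge(B, C). Edges now: 1
Op 2: add_edge(C, H). Edges now: 2
Op 3: add_edge(D, H). Edges now: 3
Op 4: add_edge(C, F). Edges now: 4
Op 5: add_edge(C, G). Edges now: 5
Op 6: add_edge(D, A). Edges now: 6
Op 7: add_edge(B, A). Edges now: 7
Op 8: add_edge(C, A). Edges now: 8
Op 9: add_edge(H, E). Edges now: 9
Compute levels (Kahn BFS):
  sources (in-degree 0): B, D
  process B: level=0
    B->A: in-degree(A)=2, level(A)>=1
    B->C: in-degree(C)=0, level(C)=1, enqueue
  process D: level=0
    D->A: in-degree(A)=1, level(A)>=1
    D->H: in-degree(H)=1, level(H)>=1
  process C: level=1
    C->A: in-degree(A)=0, level(A)=2, enqueue
    C->F: in-degree(F)=0, level(F)=2, enqueue
    C->G: in-degree(G)=0, level(G)=2, enqueue
    C->H: in-degree(H)=0, level(H)=2, enqueue
  process A: level=2
  process F: level=2
  process G: level=2
  process H: level=2
    H->E: in-degree(E)=0, level(E)=3, enqueue
  process E: level=3
All levels: A:2, B:0, C:1, D:0, E:3, F:2, G:2, H:2
max level = 3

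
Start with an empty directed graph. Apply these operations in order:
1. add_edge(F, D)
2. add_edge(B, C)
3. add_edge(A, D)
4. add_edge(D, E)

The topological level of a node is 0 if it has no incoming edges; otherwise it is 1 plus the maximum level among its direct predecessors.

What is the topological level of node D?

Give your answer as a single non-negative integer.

Op 1: add_edge(F, D). Edges now: 1
Op 2: add_edge(B, C). Edges now: 2
Op 3: add_edge(A, D). Edges now: 3
Op 4: add_edge(D, E). Edges now: 4
Compute levels (Kahn BFS):
  sources (in-degree 0): A, B, F
  process A: level=0
    A->D: in-degree(D)=1, level(D)>=1
  process B: level=0
    B->C: in-degree(C)=0, level(C)=1, enqueue
  process F: level=0
    F->D: in-degree(D)=0, level(D)=1, enqueue
  process C: level=1
  process D: level=1
    D->E: in-degree(E)=0, level(E)=2, enqueue
  process E: level=2
All levels: A:0, B:0, C:1, D:1, E:2, F:0
level(D) = 1

Answer: 1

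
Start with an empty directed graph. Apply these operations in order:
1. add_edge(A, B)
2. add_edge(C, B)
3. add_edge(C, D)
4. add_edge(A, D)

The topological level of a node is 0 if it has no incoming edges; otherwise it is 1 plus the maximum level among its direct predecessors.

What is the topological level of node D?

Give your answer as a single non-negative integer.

Op 1: add_edge(A, B). Edges now: 1
Op 2: add_edge(C, B). Edges now: 2
Op 3: add_edge(C, D). Edges now: 3
Op 4: add_edge(A, D). Edges now: 4
Compute levels (Kahn BFS):
  sources (in-degree 0): A, C
  process A: level=0
    A->B: in-degree(B)=1, level(B)>=1
    A->D: in-degree(D)=1, level(D)>=1
  process C: level=0
    C->B: in-degree(B)=0, level(B)=1, enqueue
    C->D: in-degree(D)=0, level(D)=1, enqueue
  process B: level=1
  process D: level=1
All levels: A:0, B:1, C:0, D:1
level(D) = 1

Answer: 1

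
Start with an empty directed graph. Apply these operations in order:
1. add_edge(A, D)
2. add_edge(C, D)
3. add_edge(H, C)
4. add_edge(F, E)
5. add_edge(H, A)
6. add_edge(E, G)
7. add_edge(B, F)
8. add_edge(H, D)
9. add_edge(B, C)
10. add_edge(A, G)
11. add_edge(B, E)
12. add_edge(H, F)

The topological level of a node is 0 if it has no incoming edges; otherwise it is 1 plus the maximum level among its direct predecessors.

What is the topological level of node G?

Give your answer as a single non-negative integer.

Answer: 3

Derivation:
Op 1: add_edge(A, D). Edges now: 1
Op 2: add_edge(C, D). Edges now: 2
Op 3: add_edge(H, C). Edges now: 3
Op 4: add_edge(F, E). Edges now: 4
Op 5: add_edge(H, A). Edges now: 5
Op 6: add_edge(E, G). Edges now: 6
Op 7: add_edge(B, F). Edges now: 7
Op 8: add_edge(H, D). Edges now: 8
Op 9: add_edge(B, C). Edges now: 9
Op 10: add_edge(A, G). Edges now: 10
Op 11: add_edge(B, E). Edges now: 11
Op 12: add_edge(H, F). Edges now: 12
Compute levels (Kahn BFS):
  sources (in-degree 0): B, H
  process B: level=0
    B->C: in-degree(C)=1, level(C)>=1
    B->E: in-degree(E)=1, level(E)>=1
    B->F: in-degree(F)=1, level(F)>=1
  process H: level=0
    H->A: in-degree(A)=0, level(A)=1, enqueue
    H->C: in-degree(C)=0, level(C)=1, enqueue
    H->D: in-degree(D)=2, level(D)>=1
    H->F: in-degree(F)=0, level(F)=1, enqueue
  process A: level=1
    A->D: in-degree(D)=1, level(D)>=2
    A->G: in-degree(G)=1, level(G)>=2
  process C: level=1
    C->D: in-degree(D)=0, level(D)=2, enqueue
  process F: level=1
    F->E: in-degree(E)=0, level(E)=2, enqueue
  process D: level=2
  process E: level=2
    E->G: in-degree(G)=0, level(G)=3, enqueue
  process G: level=3
All levels: A:1, B:0, C:1, D:2, E:2, F:1, G:3, H:0
level(G) = 3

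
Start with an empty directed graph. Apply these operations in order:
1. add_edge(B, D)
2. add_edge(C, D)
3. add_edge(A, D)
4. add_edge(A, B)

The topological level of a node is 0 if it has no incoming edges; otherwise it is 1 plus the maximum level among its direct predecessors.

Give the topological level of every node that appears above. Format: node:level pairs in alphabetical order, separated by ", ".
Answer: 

Op 1: add_edge(B, D). Edges now: 1
Op 2: add_edge(C, D). Edges now: 2
Op 3: add_edge(A, D). Edges now: 3
Op 4: add_edge(A, B). Edges now: 4
Compute levels (Kahn BFS):
  sources (in-degree 0): A, C
  process A: level=0
    A->B: in-degree(B)=0, level(B)=1, enqueue
    A->D: in-degree(D)=2, level(D)>=1
  process C: level=0
    C->D: in-degree(D)=1, level(D)>=1
  process B: level=1
    B->D: in-degree(D)=0, level(D)=2, enqueue
  process D: level=2
All levels: A:0, B:1, C:0, D:2

Answer: A:0, B:1, C:0, D:2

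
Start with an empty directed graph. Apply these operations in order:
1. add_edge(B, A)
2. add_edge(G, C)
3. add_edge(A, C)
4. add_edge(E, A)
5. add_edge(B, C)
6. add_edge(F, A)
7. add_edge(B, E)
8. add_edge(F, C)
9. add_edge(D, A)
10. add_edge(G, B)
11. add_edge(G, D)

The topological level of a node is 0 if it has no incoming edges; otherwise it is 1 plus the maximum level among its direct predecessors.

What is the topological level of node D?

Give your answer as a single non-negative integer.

Answer: 1

Derivation:
Op 1: add_edge(B, A). Edges now: 1
Op 2: add_edge(G, C). Edges now: 2
Op 3: add_edge(A, C). Edges now: 3
Op 4: add_edge(E, A). Edges now: 4
Op 5: add_edge(B, C). Edges now: 5
Op 6: add_edge(F, A). Edges now: 6
Op 7: add_edge(B, E). Edges now: 7
Op 8: add_edge(F, C). Edges now: 8
Op 9: add_edge(D, A). Edges now: 9
Op 10: add_edge(G, B). Edges now: 10
Op 11: add_edge(G, D). Edges now: 11
Compute levels (Kahn BFS):
  sources (in-degree 0): F, G
  process F: level=0
    F->A: in-degree(A)=3, level(A)>=1
    F->C: in-degree(C)=3, level(C)>=1
  process G: level=0
    G->B: in-degree(B)=0, level(B)=1, enqueue
    G->C: in-degree(C)=2, level(C)>=1
    G->D: in-degree(D)=0, level(D)=1, enqueue
  process B: level=1
    B->A: in-degree(A)=2, level(A)>=2
    B->C: in-degree(C)=1, level(C)>=2
    B->E: in-degree(E)=0, level(E)=2, enqueue
  process D: level=1
    D->A: in-degree(A)=1, level(A)>=2
  process E: level=2
    E->A: in-degree(A)=0, level(A)=3, enqueue
  process A: level=3
    A->C: in-degree(C)=0, level(C)=4, enqueue
  process C: level=4
All levels: A:3, B:1, C:4, D:1, E:2, F:0, G:0
level(D) = 1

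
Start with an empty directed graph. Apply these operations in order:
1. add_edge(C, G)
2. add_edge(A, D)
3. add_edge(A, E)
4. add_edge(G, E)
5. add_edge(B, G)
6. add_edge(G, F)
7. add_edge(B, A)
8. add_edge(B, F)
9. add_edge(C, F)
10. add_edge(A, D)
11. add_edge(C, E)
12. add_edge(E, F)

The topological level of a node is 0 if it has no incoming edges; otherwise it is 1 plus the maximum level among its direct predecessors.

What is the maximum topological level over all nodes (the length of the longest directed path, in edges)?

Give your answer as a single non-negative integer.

Answer: 3

Derivation:
Op 1: add_edge(C, G). Edges now: 1
Op 2: add_edge(A, D). Edges now: 2
Op 3: add_edge(A, E). Edges now: 3
Op 4: add_edge(G, E). Edges now: 4
Op 5: add_edge(B, G). Edges now: 5
Op 6: add_edge(G, F). Edges now: 6
Op 7: add_edge(B, A). Edges now: 7
Op 8: add_edge(B, F). Edges now: 8
Op 9: add_edge(C, F). Edges now: 9
Op 10: add_edge(A, D) (duplicate, no change). Edges now: 9
Op 11: add_edge(C, E). Edges now: 10
Op 12: add_edge(E, F). Edges now: 11
Compute levels (Kahn BFS):
  sources (in-degree 0): B, C
  process B: level=0
    B->A: in-degree(A)=0, level(A)=1, enqueue
    B->F: in-degree(F)=3, level(F)>=1
    B->G: in-degree(G)=1, level(G)>=1
  process C: level=0
    C->E: in-degree(E)=2, level(E)>=1
    C->F: in-degree(F)=2, level(F)>=1
    C->G: in-degree(G)=0, level(G)=1, enqueue
  process A: level=1
    A->D: in-degree(D)=0, level(D)=2, enqueue
    A->E: in-degree(E)=1, level(E)>=2
  process G: level=1
    G->E: in-degree(E)=0, level(E)=2, enqueue
    G->F: in-degree(F)=1, level(F)>=2
  process D: level=2
  process E: level=2
    E->F: in-degree(F)=0, level(F)=3, enqueue
  process F: level=3
All levels: A:1, B:0, C:0, D:2, E:2, F:3, G:1
max level = 3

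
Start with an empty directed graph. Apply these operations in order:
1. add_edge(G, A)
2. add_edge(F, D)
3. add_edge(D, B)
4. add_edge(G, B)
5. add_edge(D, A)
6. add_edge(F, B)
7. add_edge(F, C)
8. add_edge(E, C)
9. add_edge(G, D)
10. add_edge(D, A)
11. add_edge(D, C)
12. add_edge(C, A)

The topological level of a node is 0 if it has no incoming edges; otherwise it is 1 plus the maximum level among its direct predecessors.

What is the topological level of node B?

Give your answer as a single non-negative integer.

Op 1: add_edge(G, A). Edges now: 1
Op 2: add_edge(F, D). Edges now: 2
Op 3: add_edge(D, B). Edges now: 3
Op 4: add_edge(G, B). Edges now: 4
Op 5: add_edge(D, A). Edges now: 5
Op 6: add_edge(F, B). Edges now: 6
Op 7: add_edge(F, C). Edges now: 7
Op 8: add_edge(E, C). Edges now: 8
Op 9: add_edge(G, D). Edges now: 9
Op 10: add_edge(D, A) (duplicate, no change). Edges now: 9
Op 11: add_edge(D, C). Edges now: 10
Op 12: add_edge(C, A). Edges now: 11
Compute levels (Kahn BFS):
  sources (in-degree 0): E, F, G
  process E: level=0
    E->C: in-degree(C)=2, level(C)>=1
  process F: level=0
    F->B: in-degree(B)=2, level(B)>=1
    F->C: in-degree(C)=1, level(C)>=1
    F->D: in-degree(D)=1, level(D)>=1
  process G: level=0
    G->A: in-degree(A)=2, level(A)>=1
    G->B: in-degree(B)=1, level(B)>=1
    G->D: in-degree(D)=0, level(D)=1, enqueue
  process D: level=1
    D->A: in-degree(A)=1, level(A)>=2
    D->B: in-degree(B)=0, level(B)=2, enqueue
    D->C: in-degree(C)=0, level(C)=2, enqueue
  process B: level=2
  process C: level=2
    C->A: in-degree(A)=0, level(A)=3, enqueue
  process A: level=3
All levels: A:3, B:2, C:2, D:1, E:0, F:0, G:0
level(B) = 2

Answer: 2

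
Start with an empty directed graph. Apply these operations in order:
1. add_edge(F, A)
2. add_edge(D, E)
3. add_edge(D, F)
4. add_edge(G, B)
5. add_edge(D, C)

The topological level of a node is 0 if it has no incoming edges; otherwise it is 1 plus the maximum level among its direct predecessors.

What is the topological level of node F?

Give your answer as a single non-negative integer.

Op 1: add_edge(F, A). Edges now: 1
Op 2: add_edge(D, E). Edges now: 2
Op 3: add_edge(D, F). Edges now: 3
Op 4: add_edge(G, B). Edges now: 4
Op 5: add_edge(D, C). Edges now: 5
Compute levels (Kahn BFS):
  sources (in-degree 0): D, G
  process D: level=0
    D->C: in-degree(C)=0, level(C)=1, enqueue
    D->E: in-degree(E)=0, level(E)=1, enqueue
    D->F: in-degree(F)=0, level(F)=1, enqueue
  process G: level=0
    G->B: in-degree(B)=0, level(B)=1, enqueue
  process C: level=1
  process E: level=1
  process F: level=1
    F->A: in-degree(A)=0, level(A)=2, enqueue
  process B: level=1
  process A: level=2
All levels: A:2, B:1, C:1, D:0, E:1, F:1, G:0
level(F) = 1

Answer: 1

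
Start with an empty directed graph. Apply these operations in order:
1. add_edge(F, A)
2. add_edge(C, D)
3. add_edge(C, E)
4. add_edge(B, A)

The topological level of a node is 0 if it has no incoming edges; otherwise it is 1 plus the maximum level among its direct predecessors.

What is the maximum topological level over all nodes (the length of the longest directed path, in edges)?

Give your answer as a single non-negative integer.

Op 1: add_edge(F, A). Edges now: 1
Op 2: add_edge(C, D). Edges now: 2
Op 3: add_edge(C, E). Edges now: 3
Op 4: add_edge(B, A). Edges now: 4
Compute levels (Kahn BFS):
  sources (in-degree 0): B, C, F
  process B: level=0
    B->A: in-degree(A)=1, level(A)>=1
  process C: level=0
    C->D: in-degree(D)=0, level(D)=1, enqueue
    C->E: in-degree(E)=0, level(E)=1, enqueue
  process F: level=0
    F->A: in-degree(A)=0, level(A)=1, enqueue
  process D: level=1
  process E: level=1
  process A: level=1
All levels: A:1, B:0, C:0, D:1, E:1, F:0
max level = 1

Answer: 1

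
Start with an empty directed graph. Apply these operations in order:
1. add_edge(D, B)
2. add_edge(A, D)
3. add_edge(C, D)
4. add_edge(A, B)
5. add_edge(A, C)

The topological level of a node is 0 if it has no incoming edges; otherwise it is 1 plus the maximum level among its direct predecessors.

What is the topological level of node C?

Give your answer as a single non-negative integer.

Answer: 1

Derivation:
Op 1: add_edge(D, B). Edges now: 1
Op 2: add_edge(A, D). Edges now: 2
Op 3: add_edge(C, D). Edges now: 3
Op 4: add_edge(A, B). Edges now: 4
Op 5: add_edge(A, C). Edges now: 5
Compute levels (Kahn BFS):
  sources (in-degree 0): A
  process A: level=0
    A->B: in-degree(B)=1, level(B)>=1
    A->C: in-degree(C)=0, level(C)=1, enqueue
    A->D: in-degree(D)=1, level(D)>=1
  process C: level=1
    C->D: in-degree(D)=0, level(D)=2, enqueue
  process D: level=2
    D->B: in-degree(B)=0, level(B)=3, enqueue
  process B: level=3
All levels: A:0, B:3, C:1, D:2
level(C) = 1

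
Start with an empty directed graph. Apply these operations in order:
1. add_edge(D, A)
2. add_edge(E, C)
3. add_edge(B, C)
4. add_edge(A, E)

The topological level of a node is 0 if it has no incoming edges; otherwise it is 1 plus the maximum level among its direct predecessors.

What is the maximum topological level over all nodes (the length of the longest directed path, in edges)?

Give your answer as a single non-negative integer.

Op 1: add_edge(D, A). Edges now: 1
Op 2: add_edge(E, C). Edges now: 2
Op 3: add_edge(B, C). Edges now: 3
Op 4: add_edge(A, E). Edges now: 4
Compute levels (Kahn BFS):
  sources (in-degree 0): B, D
  process B: level=0
    B->C: in-degree(C)=1, level(C)>=1
  process D: level=0
    D->A: in-degree(A)=0, level(A)=1, enqueue
  process A: level=1
    A->E: in-degree(E)=0, level(E)=2, enqueue
  process E: level=2
    E->C: in-degree(C)=0, level(C)=3, enqueue
  process C: level=3
All levels: A:1, B:0, C:3, D:0, E:2
max level = 3

Answer: 3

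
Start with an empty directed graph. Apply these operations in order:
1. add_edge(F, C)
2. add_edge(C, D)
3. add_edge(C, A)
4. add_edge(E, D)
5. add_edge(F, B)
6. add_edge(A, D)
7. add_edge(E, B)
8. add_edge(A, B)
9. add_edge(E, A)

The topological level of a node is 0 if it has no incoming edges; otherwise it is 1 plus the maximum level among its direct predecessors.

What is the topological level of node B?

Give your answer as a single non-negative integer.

Op 1: add_edge(F, C). Edges now: 1
Op 2: add_edge(C, D). Edges now: 2
Op 3: add_edge(C, A). Edges now: 3
Op 4: add_edge(E, D). Edges now: 4
Op 5: add_edge(F, B). Edges now: 5
Op 6: add_edge(A, D). Edges now: 6
Op 7: add_edge(E, B). Edges now: 7
Op 8: add_edge(A, B). Edges now: 8
Op 9: add_edge(E, A). Edges now: 9
Compute levels (Kahn BFS):
  sources (in-degree 0): E, F
  process E: level=0
    E->A: in-degree(A)=1, level(A)>=1
    E->B: in-degree(B)=2, level(B)>=1
    E->D: in-degree(D)=2, level(D)>=1
  process F: level=0
    F->B: in-degree(B)=1, level(B)>=1
    F->C: in-degree(C)=0, level(C)=1, enqueue
  process C: level=1
    C->A: in-degree(A)=0, level(A)=2, enqueue
    C->D: in-degree(D)=1, level(D)>=2
  process A: level=2
    A->B: in-degree(B)=0, level(B)=3, enqueue
    A->D: in-degree(D)=0, level(D)=3, enqueue
  process B: level=3
  process D: level=3
All levels: A:2, B:3, C:1, D:3, E:0, F:0
level(B) = 3

Answer: 3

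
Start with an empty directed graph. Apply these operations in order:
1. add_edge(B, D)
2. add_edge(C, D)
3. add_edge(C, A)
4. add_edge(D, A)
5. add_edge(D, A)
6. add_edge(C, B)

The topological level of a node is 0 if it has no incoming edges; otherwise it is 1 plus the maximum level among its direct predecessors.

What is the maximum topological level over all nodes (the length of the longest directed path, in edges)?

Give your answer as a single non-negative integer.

Op 1: add_edge(B, D). Edges now: 1
Op 2: add_edge(C, D). Edges now: 2
Op 3: add_edge(C, A). Edges now: 3
Op 4: add_edge(D, A). Edges now: 4
Op 5: add_edge(D, A) (duplicate, no change). Edges now: 4
Op 6: add_edge(C, B). Edges now: 5
Compute levels (Kahn BFS):
  sources (in-degree 0): C
  process C: level=0
    C->A: in-degree(A)=1, level(A)>=1
    C->B: in-degree(B)=0, level(B)=1, enqueue
    C->D: in-degree(D)=1, level(D)>=1
  process B: level=1
    B->D: in-degree(D)=0, level(D)=2, enqueue
  process D: level=2
    D->A: in-degree(A)=0, level(A)=3, enqueue
  process A: level=3
All levels: A:3, B:1, C:0, D:2
max level = 3

Answer: 3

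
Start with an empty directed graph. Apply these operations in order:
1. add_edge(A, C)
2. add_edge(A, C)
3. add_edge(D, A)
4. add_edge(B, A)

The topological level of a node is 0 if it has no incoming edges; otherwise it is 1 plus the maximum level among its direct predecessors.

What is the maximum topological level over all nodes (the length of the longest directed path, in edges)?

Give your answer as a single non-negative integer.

Op 1: add_edge(A, C). Edges now: 1
Op 2: add_edge(A, C) (duplicate, no change). Edges now: 1
Op 3: add_edge(D, A). Edges now: 2
Op 4: add_edge(B, A). Edges now: 3
Compute levels (Kahn BFS):
  sources (in-degree 0): B, D
  process B: level=0
    B->A: in-degree(A)=1, level(A)>=1
  process D: level=0
    D->A: in-degree(A)=0, level(A)=1, enqueue
  process A: level=1
    A->C: in-degree(C)=0, level(C)=2, enqueue
  process C: level=2
All levels: A:1, B:0, C:2, D:0
max level = 2

Answer: 2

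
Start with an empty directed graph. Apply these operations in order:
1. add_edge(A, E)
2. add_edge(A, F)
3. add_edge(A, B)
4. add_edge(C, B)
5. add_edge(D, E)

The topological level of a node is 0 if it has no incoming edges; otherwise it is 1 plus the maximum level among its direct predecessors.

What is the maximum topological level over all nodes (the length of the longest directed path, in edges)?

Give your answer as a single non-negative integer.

Answer: 1

Derivation:
Op 1: add_edge(A, E). Edges now: 1
Op 2: add_edge(A, F). Edges now: 2
Op 3: add_edge(A, B). Edges now: 3
Op 4: add_edge(C, B). Edges now: 4
Op 5: add_edge(D, E). Edges now: 5
Compute levels (Kahn BFS):
  sources (in-degree 0): A, C, D
  process A: level=0
    A->B: in-degree(B)=1, level(B)>=1
    A->E: in-degree(E)=1, level(E)>=1
    A->F: in-degree(F)=0, level(F)=1, enqueue
  process C: level=0
    C->B: in-degree(B)=0, level(B)=1, enqueue
  process D: level=0
    D->E: in-degree(E)=0, level(E)=1, enqueue
  process F: level=1
  process B: level=1
  process E: level=1
All levels: A:0, B:1, C:0, D:0, E:1, F:1
max level = 1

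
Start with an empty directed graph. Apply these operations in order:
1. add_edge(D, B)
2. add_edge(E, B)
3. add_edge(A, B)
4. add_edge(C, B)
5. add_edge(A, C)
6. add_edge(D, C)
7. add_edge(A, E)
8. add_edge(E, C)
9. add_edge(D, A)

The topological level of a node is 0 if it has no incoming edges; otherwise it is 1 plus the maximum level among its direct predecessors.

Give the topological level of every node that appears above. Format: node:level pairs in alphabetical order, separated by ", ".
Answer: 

Op 1: add_edge(D, B). Edges now: 1
Op 2: add_edge(E, B). Edges now: 2
Op 3: add_edge(A, B). Edges now: 3
Op 4: add_edge(C, B). Edges now: 4
Op 5: add_edge(A, C). Edges now: 5
Op 6: add_edge(D, C). Edges now: 6
Op 7: add_edge(A, E). Edges now: 7
Op 8: add_edge(E, C). Edges now: 8
Op 9: add_edge(D, A). Edges now: 9
Compute levels (Kahn BFS):
  sources (in-degree 0): D
  process D: level=0
    D->A: in-degree(A)=0, level(A)=1, enqueue
    D->B: in-degree(B)=3, level(B)>=1
    D->C: in-degree(C)=2, level(C)>=1
  process A: level=1
    A->B: in-degree(B)=2, level(B)>=2
    A->C: in-degree(C)=1, level(C)>=2
    A->E: in-degree(E)=0, level(E)=2, enqueue
  process E: level=2
    E->B: in-degree(B)=1, level(B)>=3
    E->C: in-degree(C)=0, level(C)=3, enqueue
  process C: level=3
    C->B: in-degree(B)=0, level(B)=4, enqueue
  process B: level=4
All levels: A:1, B:4, C:3, D:0, E:2

Answer: A:1, B:4, C:3, D:0, E:2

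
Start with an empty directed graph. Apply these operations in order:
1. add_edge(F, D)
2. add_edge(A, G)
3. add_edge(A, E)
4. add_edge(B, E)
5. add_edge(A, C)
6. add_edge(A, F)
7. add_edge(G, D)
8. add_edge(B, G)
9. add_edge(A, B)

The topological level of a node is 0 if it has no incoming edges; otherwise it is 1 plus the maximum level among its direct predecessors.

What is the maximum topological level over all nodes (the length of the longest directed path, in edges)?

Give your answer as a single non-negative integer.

Op 1: add_edge(F, D). Edges now: 1
Op 2: add_edge(A, G). Edges now: 2
Op 3: add_edge(A, E). Edges now: 3
Op 4: add_edge(B, E). Edges now: 4
Op 5: add_edge(A, C). Edges now: 5
Op 6: add_edge(A, F). Edges now: 6
Op 7: add_edge(G, D). Edges now: 7
Op 8: add_edge(B, G). Edges now: 8
Op 9: add_edge(A, B). Edges now: 9
Compute levels (Kahn BFS):
  sources (in-degree 0): A
  process A: level=0
    A->B: in-degree(B)=0, level(B)=1, enqueue
    A->C: in-degree(C)=0, level(C)=1, enqueue
    A->E: in-degree(E)=1, level(E)>=1
    A->F: in-degree(F)=0, level(F)=1, enqueue
    A->G: in-degree(G)=1, level(G)>=1
  process B: level=1
    B->E: in-degree(E)=0, level(E)=2, enqueue
    B->G: in-degree(G)=0, level(G)=2, enqueue
  process C: level=1
  process F: level=1
    F->D: in-degree(D)=1, level(D)>=2
  process E: level=2
  process G: level=2
    G->D: in-degree(D)=0, level(D)=3, enqueue
  process D: level=3
All levels: A:0, B:1, C:1, D:3, E:2, F:1, G:2
max level = 3

Answer: 3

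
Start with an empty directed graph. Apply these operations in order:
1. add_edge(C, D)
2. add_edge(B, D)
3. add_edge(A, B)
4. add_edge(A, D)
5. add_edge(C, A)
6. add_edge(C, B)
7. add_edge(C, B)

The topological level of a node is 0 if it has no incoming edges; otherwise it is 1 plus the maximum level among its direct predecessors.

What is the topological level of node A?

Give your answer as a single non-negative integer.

Op 1: add_edge(C, D). Edges now: 1
Op 2: add_edge(B, D). Edges now: 2
Op 3: add_edge(A, B). Edges now: 3
Op 4: add_edge(A, D). Edges now: 4
Op 5: add_edge(C, A). Edges now: 5
Op 6: add_edge(C, B). Edges now: 6
Op 7: add_edge(C, B) (duplicate, no change). Edges now: 6
Compute levels (Kahn BFS):
  sources (in-degree 0): C
  process C: level=0
    C->A: in-degree(A)=0, level(A)=1, enqueue
    C->B: in-degree(B)=1, level(B)>=1
    C->D: in-degree(D)=2, level(D)>=1
  process A: level=1
    A->B: in-degree(B)=0, level(B)=2, enqueue
    A->D: in-degree(D)=1, level(D)>=2
  process B: level=2
    B->D: in-degree(D)=0, level(D)=3, enqueue
  process D: level=3
All levels: A:1, B:2, C:0, D:3
level(A) = 1

Answer: 1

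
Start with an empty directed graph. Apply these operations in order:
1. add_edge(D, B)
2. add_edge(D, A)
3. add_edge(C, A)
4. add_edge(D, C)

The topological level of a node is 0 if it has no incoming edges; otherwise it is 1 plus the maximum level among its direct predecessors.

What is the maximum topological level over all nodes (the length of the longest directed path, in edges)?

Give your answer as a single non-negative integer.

Answer: 2

Derivation:
Op 1: add_edge(D, B). Edges now: 1
Op 2: add_edge(D, A). Edges now: 2
Op 3: add_edge(C, A). Edges now: 3
Op 4: add_edge(D, C). Edges now: 4
Compute levels (Kahn BFS):
  sources (in-degree 0): D
  process D: level=0
    D->A: in-degree(A)=1, level(A)>=1
    D->B: in-degree(B)=0, level(B)=1, enqueue
    D->C: in-degree(C)=0, level(C)=1, enqueue
  process B: level=1
  process C: level=1
    C->A: in-degree(A)=0, level(A)=2, enqueue
  process A: level=2
All levels: A:2, B:1, C:1, D:0
max level = 2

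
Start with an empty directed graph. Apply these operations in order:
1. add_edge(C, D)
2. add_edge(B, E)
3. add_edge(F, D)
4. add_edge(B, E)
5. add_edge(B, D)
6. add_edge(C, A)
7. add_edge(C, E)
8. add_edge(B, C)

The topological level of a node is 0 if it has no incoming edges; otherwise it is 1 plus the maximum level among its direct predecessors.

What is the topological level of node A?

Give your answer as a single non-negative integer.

Op 1: add_edge(C, D). Edges now: 1
Op 2: add_edge(B, E). Edges now: 2
Op 3: add_edge(F, D). Edges now: 3
Op 4: add_edge(B, E) (duplicate, no change). Edges now: 3
Op 5: add_edge(B, D). Edges now: 4
Op 6: add_edge(C, A). Edges now: 5
Op 7: add_edge(C, E). Edges now: 6
Op 8: add_edge(B, C). Edges now: 7
Compute levels (Kahn BFS):
  sources (in-degree 0): B, F
  process B: level=0
    B->C: in-degree(C)=0, level(C)=1, enqueue
    B->D: in-degree(D)=2, level(D)>=1
    B->E: in-degree(E)=1, level(E)>=1
  process F: level=0
    F->D: in-degree(D)=1, level(D)>=1
  process C: level=1
    C->A: in-degree(A)=0, level(A)=2, enqueue
    C->D: in-degree(D)=0, level(D)=2, enqueue
    C->E: in-degree(E)=0, level(E)=2, enqueue
  process A: level=2
  process D: level=2
  process E: level=2
All levels: A:2, B:0, C:1, D:2, E:2, F:0
level(A) = 2

Answer: 2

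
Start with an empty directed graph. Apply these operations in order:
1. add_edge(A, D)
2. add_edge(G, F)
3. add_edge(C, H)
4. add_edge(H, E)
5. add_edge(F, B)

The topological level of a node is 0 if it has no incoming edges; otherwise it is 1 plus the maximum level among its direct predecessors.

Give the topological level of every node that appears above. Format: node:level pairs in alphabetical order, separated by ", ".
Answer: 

Op 1: add_edge(A, D). Edges now: 1
Op 2: add_edge(G, F). Edges now: 2
Op 3: add_edge(C, H). Edges now: 3
Op 4: add_edge(H, E). Edges now: 4
Op 5: add_edge(F, B). Edges now: 5
Compute levels (Kahn BFS):
  sources (in-degree 0): A, C, G
  process A: level=0
    A->D: in-degree(D)=0, level(D)=1, enqueue
  process C: level=0
    C->H: in-degree(H)=0, level(H)=1, enqueue
  process G: level=0
    G->F: in-degree(F)=0, level(F)=1, enqueue
  process D: level=1
  process H: level=1
    H->E: in-degree(E)=0, level(E)=2, enqueue
  process F: level=1
    F->B: in-degree(B)=0, level(B)=2, enqueue
  process E: level=2
  process B: level=2
All levels: A:0, B:2, C:0, D:1, E:2, F:1, G:0, H:1

Answer: A:0, B:2, C:0, D:1, E:2, F:1, G:0, H:1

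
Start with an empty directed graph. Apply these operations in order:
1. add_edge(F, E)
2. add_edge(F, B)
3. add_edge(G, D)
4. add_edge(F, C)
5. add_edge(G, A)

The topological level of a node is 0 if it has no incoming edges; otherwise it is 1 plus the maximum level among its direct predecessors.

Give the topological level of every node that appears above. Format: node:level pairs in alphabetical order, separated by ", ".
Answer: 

Op 1: add_edge(F, E). Edges now: 1
Op 2: add_edge(F, B). Edges now: 2
Op 3: add_edge(G, D). Edges now: 3
Op 4: add_edge(F, C). Edges now: 4
Op 5: add_edge(G, A). Edges now: 5
Compute levels (Kahn BFS):
  sources (in-degree 0): F, G
  process F: level=0
    F->B: in-degree(B)=0, level(B)=1, enqueue
    F->C: in-degree(C)=0, level(C)=1, enqueue
    F->E: in-degree(E)=0, level(E)=1, enqueue
  process G: level=0
    G->A: in-degree(A)=0, level(A)=1, enqueue
    G->D: in-degree(D)=0, level(D)=1, enqueue
  process B: level=1
  process C: level=1
  process E: level=1
  process A: level=1
  process D: level=1
All levels: A:1, B:1, C:1, D:1, E:1, F:0, G:0

Answer: A:1, B:1, C:1, D:1, E:1, F:0, G:0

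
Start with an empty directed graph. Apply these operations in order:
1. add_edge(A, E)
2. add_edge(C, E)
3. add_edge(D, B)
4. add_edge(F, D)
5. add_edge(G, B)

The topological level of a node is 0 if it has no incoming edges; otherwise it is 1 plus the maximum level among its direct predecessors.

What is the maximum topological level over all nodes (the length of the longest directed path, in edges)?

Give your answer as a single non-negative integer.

Op 1: add_edge(A, E). Edges now: 1
Op 2: add_edge(C, E). Edges now: 2
Op 3: add_edge(D, B). Edges now: 3
Op 4: add_edge(F, D). Edges now: 4
Op 5: add_edge(G, B). Edges now: 5
Compute levels (Kahn BFS):
  sources (in-degree 0): A, C, F, G
  process A: level=0
    A->E: in-degree(E)=1, level(E)>=1
  process C: level=0
    C->E: in-degree(E)=0, level(E)=1, enqueue
  process F: level=0
    F->D: in-degree(D)=0, level(D)=1, enqueue
  process G: level=0
    G->B: in-degree(B)=1, level(B)>=1
  process E: level=1
  process D: level=1
    D->B: in-degree(B)=0, level(B)=2, enqueue
  process B: level=2
All levels: A:0, B:2, C:0, D:1, E:1, F:0, G:0
max level = 2

Answer: 2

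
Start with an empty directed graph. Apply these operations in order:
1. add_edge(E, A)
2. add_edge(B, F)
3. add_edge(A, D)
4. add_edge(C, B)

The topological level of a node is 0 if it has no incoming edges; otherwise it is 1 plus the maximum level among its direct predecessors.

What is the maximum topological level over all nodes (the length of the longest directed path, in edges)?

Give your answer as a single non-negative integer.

Answer: 2

Derivation:
Op 1: add_edge(E, A). Edges now: 1
Op 2: add_edge(B, F). Edges now: 2
Op 3: add_edge(A, D). Edges now: 3
Op 4: add_edge(C, B). Edges now: 4
Compute levels (Kahn BFS):
  sources (in-degree 0): C, E
  process C: level=0
    C->B: in-degree(B)=0, level(B)=1, enqueue
  process E: level=0
    E->A: in-degree(A)=0, level(A)=1, enqueue
  process B: level=1
    B->F: in-degree(F)=0, level(F)=2, enqueue
  process A: level=1
    A->D: in-degree(D)=0, level(D)=2, enqueue
  process F: level=2
  process D: level=2
All levels: A:1, B:1, C:0, D:2, E:0, F:2
max level = 2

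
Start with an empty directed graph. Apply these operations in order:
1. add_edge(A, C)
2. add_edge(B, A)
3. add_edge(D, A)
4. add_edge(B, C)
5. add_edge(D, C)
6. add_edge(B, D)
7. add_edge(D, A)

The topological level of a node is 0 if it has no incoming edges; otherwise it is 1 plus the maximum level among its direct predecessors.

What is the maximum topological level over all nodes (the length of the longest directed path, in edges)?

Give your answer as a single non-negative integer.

Answer: 3

Derivation:
Op 1: add_edge(A, C). Edges now: 1
Op 2: add_edge(B, A). Edges now: 2
Op 3: add_edge(D, A). Edges now: 3
Op 4: add_edge(B, C). Edges now: 4
Op 5: add_edge(D, C). Edges now: 5
Op 6: add_edge(B, D). Edges now: 6
Op 7: add_edge(D, A) (duplicate, no change). Edges now: 6
Compute levels (Kahn BFS):
  sources (in-degree 0): B
  process B: level=0
    B->A: in-degree(A)=1, level(A)>=1
    B->C: in-degree(C)=2, level(C)>=1
    B->D: in-degree(D)=0, level(D)=1, enqueue
  process D: level=1
    D->A: in-degree(A)=0, level(A)=2, enqueue
    D->C: in-degree(C)=1, level(C)>=2
  process A: level=2
    A->C: in-degree(C)=0, level(C)=3, enqueue
  process C: level=3
All levels: A:2, B:0, C:3, D:1
max level = 3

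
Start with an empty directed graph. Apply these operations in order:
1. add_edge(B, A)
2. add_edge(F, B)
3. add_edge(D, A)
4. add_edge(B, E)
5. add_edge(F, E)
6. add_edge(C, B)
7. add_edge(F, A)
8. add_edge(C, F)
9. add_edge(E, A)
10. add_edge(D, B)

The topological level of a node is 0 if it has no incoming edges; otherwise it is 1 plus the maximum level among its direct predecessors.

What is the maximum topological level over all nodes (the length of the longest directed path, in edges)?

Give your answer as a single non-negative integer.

Answer: 4

Derivation:
Op 1: add_edge(B, A). Edges now: 1
Op 2: add_edge(F, B). Edges now: 2
Op 3: add_edge(D, A). Edges now: 3
Op 4: add_edge(B, E). Edges now: 4
Op 5: add_edge(F, E). Edges now: 5
Op 6: add_edge(C, B). Edges now: 6
Op 7: add_edge(F, A). Edges now: 7
Op 8: add_edge(C, F). Edges now: 8
Op 9: add_edge(E, A). Edges now: 9
Op 10: add_edge(D, B). Edges now: 10
Compute levels (Kahn BFS):
  sources (in-degree 0): C, D
  process C: level=0
    C->B: in-degree(B)=2, level(B)>=1
    C->F: in-degree(F)=0, level(F)=1, enqueue
  process D: level=0
    D->A: in-degree(A)=3, level(A)>=1
    D->B: in-degree(B)=1, level(B)>=1
  process F: level=1
    F->A: in-degree(A)=2, level(A)>=2
    F->B: in-degree(B)=0, level(B)=2, enqueue
    F->E: in-degree(E)=1, level(E)>=2
  process B: level=2
    B->A: in-degree(A)=1, level(A)>=3
    B->E: in-degree(E)=0, level(E)=3, enqueue
  process E: level=3
    E->A: in-degree(A)=0, level(A)=4, enqueue
  process A: level=4
All levels: A:4, B:2, C:0, D:0, E:3, F:1
max level = 4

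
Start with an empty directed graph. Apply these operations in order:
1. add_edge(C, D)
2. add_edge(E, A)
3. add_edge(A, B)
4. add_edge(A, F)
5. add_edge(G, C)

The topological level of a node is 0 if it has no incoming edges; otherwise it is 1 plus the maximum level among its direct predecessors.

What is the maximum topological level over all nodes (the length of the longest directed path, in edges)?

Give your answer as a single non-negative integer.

Op 1: add_edge(C, D). Edges now: 1
Op 2: add_edge(E, A). Edges now: 2
Op 3: add_edge(A, B). Edges now: 3
Op 4: add_edge(A, F). Edges now: 4
Op 5: add_edge(G, C). Edges now: 5
Compute levels (Kahn BFS):
  sources (in-degree 0): E, G
  process E: level=0
    E->A: in-degree(A)=0, level(A)=1, enqueue
  process G: level=0
    G->C: in-degree(C)=0, level(C)=1, enqueue
  process A: level=1
    A->B: in-degree(B)=0, level(B)=2, enqueue
    A->F: in-degree(F)=0, level(F)=2, enqueue
  process C: level=1
    C->D: in-degree(D)=0, level(D)=2, enqueue
  process B: level=2
  process F: level=2
  process D: level=2
All levels: A:1, B:2, C:1, D:2, E:0, F:2, G:0
max level = 2

Answer: 2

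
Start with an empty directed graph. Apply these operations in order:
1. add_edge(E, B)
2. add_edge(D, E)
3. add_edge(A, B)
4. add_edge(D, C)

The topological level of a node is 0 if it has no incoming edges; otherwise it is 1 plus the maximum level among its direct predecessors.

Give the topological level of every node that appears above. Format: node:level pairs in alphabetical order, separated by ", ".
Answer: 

Op 1: add_edge(E, B). Edges now: 1
Op 2: add_edge(D, E). Edges now: 2
Op 3: add_edge(A, B). Edges now: 3
Op 4: add_edge(D, C). Edges now: 4
Compute levels (Kahn BFS):
  sources (in-degree 0): A, D
  process A: level=0
    A->B: in-degree(B)=1, level(B)>=1
  process D: level=0
    D->C: in-degree(C)=0, level(C)=1, enqueue
    D->E: in-degree(E)=0, level(E)=1, enqueue
  process C: level=1
  process E: level=1
    E->B: in-degree(B)=0, level(B)=2, enqueue
  process B: level=2
All levels: A:0, B:2, C:1, D:0, E:1

Answer: A:0, B:2, C:1, D:0, E:1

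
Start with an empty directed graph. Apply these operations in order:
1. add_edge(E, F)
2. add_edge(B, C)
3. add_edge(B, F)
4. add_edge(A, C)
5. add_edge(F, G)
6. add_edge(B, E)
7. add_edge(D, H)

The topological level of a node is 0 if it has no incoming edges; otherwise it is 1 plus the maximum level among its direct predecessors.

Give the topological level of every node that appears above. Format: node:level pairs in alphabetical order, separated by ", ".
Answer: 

Answer: A:0, B:0, C:1, D:0, E:1, F:2, G:3, H:1

Derivation:
Op 1: add_edge(E, F). Edges now: 1
Op 2: add_edge(B, C). Edges now: 2
Op 3: add_edge(B, F). Edges now: 3
Op 4: add_edge(A, C). Edges now: 4
Op 5: add_edge(F, G). Edges now: 5
Op 6: add_edge(B, E). Edges now: 6
Op 7: add_edge(D, H). Edges now: 7
Compute levels (Kahn BFS):
  sources (in-degree 0): A, B, D
  process A: level=0
    A->C: in-degree(C)=1, level(C)>=1
  process B: level=0
    B->C: in-degree(C)=0, level(C)=1, enqueue
    B->E: in-degree(E)=0, level(E)=1, enqueue
    B->F: in-degree(F)=1, level(F)>=1
  process D: level=0
    D->H: in-degree(H)=0, level(H)=1, enqueue
  process C: level=1
  process E: level=1
    E->F: in-degree(F)=0, level(F)=2, enqueue
  process H: level=1
  process F: level=2
    F->G: in-degree(G)=0, level(G)=3, enqueue
  process G: level=3
All levels: A:0, B:0, C:1, D:0, E:1, F:2, G:3, H:1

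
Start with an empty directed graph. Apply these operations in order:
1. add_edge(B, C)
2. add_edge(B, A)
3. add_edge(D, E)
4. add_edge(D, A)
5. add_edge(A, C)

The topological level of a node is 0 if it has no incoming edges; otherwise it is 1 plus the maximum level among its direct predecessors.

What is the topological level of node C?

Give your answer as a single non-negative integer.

Op 1: add_edge(B, C). Edges now: 1
Op 2: add_edge(B, A). Edges now: 2
Op 3: add_edge(D, E). Edges now: 3
Op 4: add_edge(D, A). Edges now: 4
Op 5: add_edge(A, C). Edges now: 5
Compute levels (Kahn BFS):
  sources (in-degree 0): B, D
  process B: level=0
    B->A: in-degree(A)=1, level(A)>=1
    B->C: in-degree(C)=1, level(C)>=1
  process D: level=0
    D->A: in-degree(A)=0, level(A)=1, enqueue
    D->E: in-degree(E)=0, level(E)=1, enqueue
  process A: level=1
    A->C: in-degree(C)=0, level(C)=2, enqueue
  process E: level=1
  process C: level=2
All levels: A:1, B:0, C:2, D:0, E:1
level(C) = 2

Answer: 2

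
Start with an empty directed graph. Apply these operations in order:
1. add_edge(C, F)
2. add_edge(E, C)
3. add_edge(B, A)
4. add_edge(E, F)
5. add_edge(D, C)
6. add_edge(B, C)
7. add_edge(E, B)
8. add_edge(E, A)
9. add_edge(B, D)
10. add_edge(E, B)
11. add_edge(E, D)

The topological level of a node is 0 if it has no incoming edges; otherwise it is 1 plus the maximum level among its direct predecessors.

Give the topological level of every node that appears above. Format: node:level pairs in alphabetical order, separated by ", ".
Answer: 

Answer: A:2, B:1, C:3, D:2, E:0, F:4

Derivation:
Op 1: add_edge(C, F). Edges now: 1
Op 2: add_edge(E, C). Edges now: 2
Op 3: add_edge(B, A). Edges now: 3
Op 4: add_edge(E, F). Edges now: 4
Op 5: add_edge(D, C). Edges now: 5
Op 6: add_edge(B, C). Edges now: 6
Op 7: add_edge(E, B). Edges now: 7
Op 8: add_edge(E, A). Edges now: 8
Op 9: add_edge(B, D). Edges now: 9
Op 10: add_edge(E, B) (duplicate, no change). Edges now: 9
Op 11: add_edge(E, D). Edges now: 10
Compute levels (Kahn BFS):
  sources (in-degree 0): E
  process E: level=0
    E->A: in-degree(A)=1, level(A)>=1
    E->B: in-degree(B)=0, level(B)=1, enqueue
    E->C: in-degree(C)=2, level(C)>=1
    E->D: in-degree(D)=1, level(D)>=1
    E->F: in-degree(F)=1, level(F)>=1
  process B: level=1
    B->A: in-degree(A)=0, level(A)=2, enqueue
    B->C: in-degree(C)=1, level(C)>=2
    B->D: in-degree(D)=0, level(D)=2, enqueue
  process A: level=2
  process D: level=2
    D->C: in-degree(C)=0, level(C)=3, enqueue
  process C: level=3
    C->F: in-degree(F)=0, level(F)=4, enqueue
  process F: level=4
All levels: A:2, B:1, C:3, D:2, E:0, F:4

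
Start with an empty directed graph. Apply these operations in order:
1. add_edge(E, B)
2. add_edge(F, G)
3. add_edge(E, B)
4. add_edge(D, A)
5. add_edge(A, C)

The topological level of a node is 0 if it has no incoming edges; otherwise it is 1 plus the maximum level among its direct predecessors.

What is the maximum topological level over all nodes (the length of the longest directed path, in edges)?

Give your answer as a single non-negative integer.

Op 1: add_edge(E, B). Edges now: 1
Op 2: add_edge(F, G). Edges now: 2
Op 3: add_edge(E, B) (duplicate, no change). Edges now: 2
Op 4: add_edge(D, A). Edges now: 3
Op 5: add_edge(A, C). Edges now: 4
Compute levels (Kahn BFS):
  sources (in-degree 0): D, E, F
  process D: level=0
    D->A: in-degree(A)=0, level(A)=1, enqueue
  process E: level=0
    E->B: in-degree(B)=0, level(B)=1, enqueue
  process F: level=0
    F->G: in-degree(G)=0, level(G)=1, enqueue
  process A: level=1
    A->C: in-degree(C)=0, level(C)=2, enqueue
  process B: level=1
  process G: level=1
  process C: level=2
All levels: A:1, B:1, C:2, D:0, E:0, F:0, G:1
max level = 2

Answer: 2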